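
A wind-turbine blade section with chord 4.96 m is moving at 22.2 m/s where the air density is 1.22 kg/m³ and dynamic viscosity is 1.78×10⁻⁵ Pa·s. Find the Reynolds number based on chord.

Re = ρ·v·c/μ = 1.22 × 22.2 × 4.96 / (1.78×10⁻⁵) = 7.55×10^6

Re = 7.55×10^6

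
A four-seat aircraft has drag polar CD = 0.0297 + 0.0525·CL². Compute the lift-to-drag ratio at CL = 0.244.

CD = 0.0297 + 0.0525 × 0.244² = 0.03283
L/D = CL/CD = 0.244 / 0.03283 = 7.43

L/D = 7.43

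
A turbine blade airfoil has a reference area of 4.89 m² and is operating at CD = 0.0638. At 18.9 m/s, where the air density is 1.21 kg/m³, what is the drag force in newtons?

D = 67.4 N

Dynamic pressure q = ½ρv² = ½ × 1.21 × 18.9² = 216.1 Pa.
D = q·S·CD = 216.1 × 4.89 × 0.0638 = 67.4 N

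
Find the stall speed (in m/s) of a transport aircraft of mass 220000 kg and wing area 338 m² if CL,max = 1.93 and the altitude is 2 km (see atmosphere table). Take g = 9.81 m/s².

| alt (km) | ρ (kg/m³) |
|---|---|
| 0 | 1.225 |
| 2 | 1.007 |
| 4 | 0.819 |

At 2 km, from the table: ρ = 1.007 kg/m³.
At stall, lift equals weight: L = W = m·g = 220000 × 9.81 = 2.158×10^6 N.
From L = ½ρV²S·CL,max = W: V_stall = √(2W/(ρSCL,max)) = √(2·2.158×10^6/(1.007·338·1.93))
V_stall = √6571 = 81.1 m/s

V_stall = 81.1 m/s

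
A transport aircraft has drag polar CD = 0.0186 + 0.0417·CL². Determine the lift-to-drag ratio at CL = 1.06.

CD = 0.0186 + 0.0417 × 1.06² = 0.06545
L/D = CL/CD = 1.06 / 0.06545 = 16.2

L/D = 16.2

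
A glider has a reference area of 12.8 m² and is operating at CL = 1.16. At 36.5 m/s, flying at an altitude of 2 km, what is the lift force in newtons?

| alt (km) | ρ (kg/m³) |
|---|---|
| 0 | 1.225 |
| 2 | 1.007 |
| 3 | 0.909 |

At 2 km, from the table: ρ = 1.007 kg/m³.
Dynamic pressure q = ½ρv² = ½ × 1.007 × 36.5² = 670.8 Pa.
L = q·S·CL = 670.8 × 12.8 × 1.16 = 9960 N ≈ 9.96 kN

L = 9960 N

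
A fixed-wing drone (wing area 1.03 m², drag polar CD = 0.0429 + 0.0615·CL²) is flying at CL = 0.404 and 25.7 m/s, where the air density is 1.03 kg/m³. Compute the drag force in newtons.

D = 18.5 N

CD = 0.0429 + 0.0615 × 0.404² = 0.05294
D = ½ρv²S·CD = ½ × 1.03 × 25.7² × 1.03 × 0.05294 = 18.5 N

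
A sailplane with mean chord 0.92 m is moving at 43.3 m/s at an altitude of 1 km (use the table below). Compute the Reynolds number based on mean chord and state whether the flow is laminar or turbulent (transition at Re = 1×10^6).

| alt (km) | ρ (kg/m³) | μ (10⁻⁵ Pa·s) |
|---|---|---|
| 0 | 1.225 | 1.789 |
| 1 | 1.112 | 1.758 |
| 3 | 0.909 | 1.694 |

At 1 km, from the table: ρ = 1.112 kg/m³, μ = 1.758×10⁻⁵ Pa·s.
Re = ρ·v·c/μ = 1.112 × 43.3 × 0.92 / (1.758×10⁻⁵) = 2.52×10^6
Since 2.52×10^6 > 1×10^6, the flow is turbulent.

Re = 2.52×10^6 (turbulent)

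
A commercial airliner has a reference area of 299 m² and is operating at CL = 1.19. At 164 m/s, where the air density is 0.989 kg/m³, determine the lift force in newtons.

L = 4.73×10^6 N

Dynamic pressure q = ½ρv² = ½ × 0.989 × 164² = 13300 Pa.
L = q·S·CL = 13300 × 299 × 1.19 = 4.73×10^6 N ≈ 4730 kN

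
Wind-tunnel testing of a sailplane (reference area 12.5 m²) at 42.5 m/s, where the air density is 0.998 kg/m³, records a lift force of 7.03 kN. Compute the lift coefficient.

CL = 0.624

From L = ½ρv²S·CL, rearranging gives CL = 2L/(ρv²S).
CL = 2 × 7030 / (0.998 × 42.5² × 12.5) = 0.624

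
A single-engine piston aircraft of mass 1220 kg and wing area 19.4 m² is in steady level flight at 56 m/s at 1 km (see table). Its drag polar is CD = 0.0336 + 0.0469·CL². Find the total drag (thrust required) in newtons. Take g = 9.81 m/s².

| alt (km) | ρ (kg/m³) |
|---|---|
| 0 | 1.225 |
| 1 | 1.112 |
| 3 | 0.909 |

D = 1340 N

At 1 km, from the table: ρ = 1.112 kg/m³.
In steady level flight, lift balances weight: W = mg = 1220 × 9.81 = 11968 N.
Dynamic pressure q = 0.5 × 1.112 × 56² = 1744 Pa.
Required CL = L/(qS) = 11968/(1744·19.4) = 0.3538.
CD = 0.0336 + 0.0469 × 0.3538² = 0.03947.
D = q·S·CD = 1744 × 19.4 × 0.03947 = 1335 N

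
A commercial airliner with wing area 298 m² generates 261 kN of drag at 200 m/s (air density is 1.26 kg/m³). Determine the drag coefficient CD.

From D = ½ρv²S·CD, rearranging gives CD = 2D/(ρv²S).
CD = 2 × 2.61×10^5 / (1.26 × 200² × 298) = 0.0348

CD = 0.0348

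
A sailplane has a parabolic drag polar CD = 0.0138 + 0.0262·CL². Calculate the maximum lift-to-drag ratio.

(L/D)max = 26.3

For CD = CD0 + K·CL², (L/D)max occurs at CL* = √(CD0/K) and equals 1/(2√(K·CD0)).
(L/D)max = 1/(2√(0.0262 × 0.0138)) = 1/(2 × 0.01901) = 26.3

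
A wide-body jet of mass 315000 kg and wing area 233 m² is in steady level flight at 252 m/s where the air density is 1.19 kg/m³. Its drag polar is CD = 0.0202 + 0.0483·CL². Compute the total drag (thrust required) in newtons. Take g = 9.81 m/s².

D = 2.3×10^5 N

Weight W = mg = 315000 × 9.81 = 3.0902×10^6 N; in level flight L = W.
q = ½ρv² = ½ × 1.19 × 252² = 37780 Pa.
Required CL = L/(qS) = 3.0902×10^6/(37780·233) = 0.351.
CD = 0.0202 + 0.0483 × 0.351² = 0.02615.
D = q·S·CD = 37780 × 233 × 0.02615 = 2.302×10^5 N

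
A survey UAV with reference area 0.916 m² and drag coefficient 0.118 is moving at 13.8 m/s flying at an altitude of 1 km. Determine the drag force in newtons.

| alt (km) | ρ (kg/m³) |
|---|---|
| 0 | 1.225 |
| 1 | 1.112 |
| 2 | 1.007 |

At 1 km, from the table: ρ = 1.112 kg/m³.
D = ½ρv²S·CD = ½ × 1.112 × 13.8² × 0.916 × 0.118 = 11.4 N

D = 11.4 N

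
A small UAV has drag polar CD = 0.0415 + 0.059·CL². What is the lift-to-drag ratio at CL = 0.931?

L/D = 10

CD = 0.0415 + 0.059 × 0.931² = 0.09264
L/D = CL/CD = 0.931 / 0.09264 = 10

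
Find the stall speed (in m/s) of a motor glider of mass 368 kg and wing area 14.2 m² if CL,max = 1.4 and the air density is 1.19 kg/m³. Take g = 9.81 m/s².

Weight W = mg = 368 × 9.81 = 3610 N.
V_stall = √(2W/(ρ·S·CL,max)) = √(2 × 3610 / (1.19 × 14.2 × 1.4))
V_stall = √305.2 = 17.5 m/s

V_stall = 17.5 m/s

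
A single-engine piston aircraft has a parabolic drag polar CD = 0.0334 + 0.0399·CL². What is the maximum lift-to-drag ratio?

(L/D)max = 13.7

For CD = CD0 + K·CL², (L/D)max occurs at CL* = √(CD0/K) and equals 1/(2√(K·CD0)).
(L/D)max = 1/(2√(0.0399 × 0.0334)) = 1/(2 × 0.03651) = 13.7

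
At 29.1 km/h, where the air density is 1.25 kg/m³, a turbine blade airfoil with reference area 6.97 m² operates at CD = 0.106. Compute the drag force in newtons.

Convert speed: v = 29.1 km/h ÷ 3.6 = 8.083 m/s.
D = ½ρv²S·CD = ½ × 1.25 × 8.083² × 6.97 × 0.106 = 30.2 N

D = 30.2 N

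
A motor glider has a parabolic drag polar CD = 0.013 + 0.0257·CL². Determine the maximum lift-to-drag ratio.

For CD = CD0 + K·CL², (L/D)max occurs at CL* = √(CD0/K) and equals 1/(2√(K·CD0)).
(L/D)max = 1/(2√(0.0257 × 0.013)) = 1/(2 × 0.01828) = 27.4

(L/D)max = 27.4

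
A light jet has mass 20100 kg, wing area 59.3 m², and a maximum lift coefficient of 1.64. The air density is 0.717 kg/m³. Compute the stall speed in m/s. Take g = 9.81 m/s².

Weight W = mg = 20100 × 9.81 = 1.972×10^5 N.
V_stall = √(2W/(ρ·S·CL,max)) = √(2 × 1.972×10^5 / (0.717 × 59.3 × 1.64))
V_stall = √5656 = 75.2 m/s

V_stall = 75.2 m/s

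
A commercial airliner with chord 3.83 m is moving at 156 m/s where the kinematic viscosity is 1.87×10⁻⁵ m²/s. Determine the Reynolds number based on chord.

Re = 3.2×10^7

Re = v·c/ν = 156 × 3.83 / (1.87×10⁻⁵) = 3.2×10^7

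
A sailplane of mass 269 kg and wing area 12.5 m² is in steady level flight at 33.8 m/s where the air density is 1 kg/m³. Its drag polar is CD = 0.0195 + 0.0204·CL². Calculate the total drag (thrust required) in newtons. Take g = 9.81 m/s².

In steady level flight, lift balances weight: W = mg = 269 × 9.81 = 2638.9 N.
Dynamic pressure q = 0.5 × 1 × 33.8² = 571.2 Pa.
Required CL = L/(qS) = 2638.9/(571.2·12.5) = 0.3696.
CD = 0.0195 + 0.0204 × 0.3696² = 0.02229.
D = q·S·CD = 571.2 × 12.5 × 0.02229 = 159.1 N

D = 159 N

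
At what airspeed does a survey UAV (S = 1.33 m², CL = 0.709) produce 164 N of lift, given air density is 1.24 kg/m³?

v = 16.7 m/s

L = ½ρv²S·CL ⇒ v = √(2L/(ρ·S·CL))
v = √(2 × 164 / (1.24 × 1.33 × 0.709)) = √280.5 = 16.7 m/s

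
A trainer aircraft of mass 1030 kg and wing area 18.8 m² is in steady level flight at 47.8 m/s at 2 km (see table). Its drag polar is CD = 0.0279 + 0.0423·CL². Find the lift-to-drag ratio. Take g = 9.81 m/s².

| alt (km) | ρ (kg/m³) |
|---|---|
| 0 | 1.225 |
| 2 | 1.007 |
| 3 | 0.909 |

At 2 km, from the table: ρ = 1.007 kg/m³.
In steady level flight, lift balances weight: W = mg = 1030 × 9.81 = 10104 N.
q = ½ρv² = ½ × 1.007 × 47.8² = 1150 Pa.
Required CL = L/(qS) = 10104/(1150·18.8) = 0.4672.
CD = 0.0279 + 0.0423 × 0.4672² = 0.03713.
L/D = CL/CD = 0.4672 / 0.03713 = 12.6

L/D = 12.6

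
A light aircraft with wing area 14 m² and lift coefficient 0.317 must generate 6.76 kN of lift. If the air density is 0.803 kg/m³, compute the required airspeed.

v = 61.6 m/s

L = ½ρv²S·CL ⇒ v = √(2L/(ρ·S·CL))
v = √(2 × 6760 / (0.803 × 14 × 0.317)) = √3794 = 61.6 m/s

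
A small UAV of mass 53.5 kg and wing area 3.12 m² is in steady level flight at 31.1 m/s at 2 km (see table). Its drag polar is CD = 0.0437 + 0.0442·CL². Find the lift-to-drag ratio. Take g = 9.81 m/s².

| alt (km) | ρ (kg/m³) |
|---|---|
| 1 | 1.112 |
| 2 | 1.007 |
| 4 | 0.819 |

L/D = 7.05

At 2 km, from the table: ρ = 1.007 kg/m³.
In steady level flight, lift balances weight: W = mg = 53.5 × 9.81 = 524.84 N.
Dynamic pressure q = 0.5 × 1.007 × 31.1² = 487 Pa.
CL = 2W/(ρv²S) = 2×524.84/(1.007×31.1²×3.12) = 0.3454.
CD = 0.0437 + 0.0442 × 0.3454² = 0.04897.
L/D = CL/CD = 0.3454 / 0.04897 = 7.05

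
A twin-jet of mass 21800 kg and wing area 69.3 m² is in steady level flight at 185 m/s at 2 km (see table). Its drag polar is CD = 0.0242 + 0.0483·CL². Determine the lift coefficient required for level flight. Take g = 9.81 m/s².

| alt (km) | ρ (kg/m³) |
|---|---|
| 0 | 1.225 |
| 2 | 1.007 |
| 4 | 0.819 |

At 2 km, from the table: ρ = 1.007 kg/m³.
Level flight ⇒ L = W = m·g = 21800 × 9.81 = 2.1386×10^5 N.
q = ½ρv² = ½ × 1.007 × 185² = 17230 Pa.
Required CL = L/(qS) = 2.1386×10^5/(17230·69.3) = 0.1791.

CL = 0.179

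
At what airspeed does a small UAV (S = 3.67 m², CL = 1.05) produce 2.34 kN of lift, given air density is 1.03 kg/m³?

L = ½ρv²S·CL ⇒ v = √(2L/(ρ·S·CL))
v = √(2 × 2340 / (1.03 × 3.67 × 1.05)) = √1179 = 34.3 m/s

v = 34.3 m/s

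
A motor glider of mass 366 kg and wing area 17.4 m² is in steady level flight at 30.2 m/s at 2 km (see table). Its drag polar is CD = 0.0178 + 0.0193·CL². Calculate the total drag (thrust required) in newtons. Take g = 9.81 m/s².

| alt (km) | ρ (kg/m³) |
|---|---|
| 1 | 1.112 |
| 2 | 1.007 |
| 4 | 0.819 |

At 2 km, from the table: ρ = 1.007 kg/m³.
Level flight ⇒ L = W = m·g = 366 × 9.81 = 3590.5 N.
q = ½ρv² = ½ × 1.007 × 30.2² = 459.2 Pa.
CL = 2W/(ρv²S) = 2×3590.5/(1.007×30.2²×17.4) = 0.4494.
CD = 0.0178 + 0.0193 × 0.4494² = 0.0217.
D = q·S·CD = 459.2 × 17.4 × 0.0217 = 173.4 N

D = 173 N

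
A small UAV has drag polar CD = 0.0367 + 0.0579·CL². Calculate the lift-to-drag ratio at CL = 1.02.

L/D = 10.5

CD = 0.0367 + 0.0579 × 1.02² = 0.09694
L/D = CL/CD = 1.02 / 0.09694 = 10.5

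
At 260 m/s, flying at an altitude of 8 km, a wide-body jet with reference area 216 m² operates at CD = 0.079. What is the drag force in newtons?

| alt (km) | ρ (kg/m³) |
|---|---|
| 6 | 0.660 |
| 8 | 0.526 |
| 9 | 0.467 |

At 8 km, from the table: ρ = 0.526 kg/m³.
D = ½ρv²S·CD = ½ × 0.526 × 260² × 216 × 0.079 = 3.03×10^5 N ≈ 303 kN

D = 3.03×10^5 N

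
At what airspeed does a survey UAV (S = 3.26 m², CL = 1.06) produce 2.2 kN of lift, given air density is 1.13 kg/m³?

v = 33.6 m/s

L = ½ρv²S·CL ⇒ v = √(2L/(ρ·S·CL))
v = √(2 × 2200 / (1.13 × 3.26 × 1.06)) = √1127 = 33.6 m/s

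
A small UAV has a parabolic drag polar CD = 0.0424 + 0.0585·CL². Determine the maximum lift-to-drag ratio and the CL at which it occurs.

(L/D)max = 10, at CL = 0.851

For CD = CD0 + K·CL², (L/D)max occurs at CL* = √(CD0/K) and equals 1/(2√(K·CD0)).
(L/D)max = 1/(2√(0.0585 × 0.0424)) = 1/(2 × 0.0498) = 10
CL* = √(0.0424/0.0585) = 0.851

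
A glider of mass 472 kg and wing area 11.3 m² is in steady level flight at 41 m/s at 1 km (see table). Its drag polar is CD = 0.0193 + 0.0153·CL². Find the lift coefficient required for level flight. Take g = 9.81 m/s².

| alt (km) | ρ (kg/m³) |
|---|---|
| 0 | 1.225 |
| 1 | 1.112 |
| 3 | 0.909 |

At 1 km, from the table: ρ = 1.112 kg/m³.
Weight W = mg = 472 × 9.81 = 4630.3 N; in level flight L = W.
q = ½ρv² = ½ × 1.112 × 41² = 934.6 Pa.
CL = W/(q·S) = 4630.3 / (934.6 × 11.3) = 0.4384.

CL = 0.438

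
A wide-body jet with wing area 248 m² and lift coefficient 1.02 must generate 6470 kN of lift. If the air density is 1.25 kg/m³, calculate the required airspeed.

v = 202 m/s

L = ½ρv²S·CL ⇒ v = √(2L/(ρ·S·CL))
v = √(2 × 6.47×10^6 / (1.25 × 248 × 1.02)) = √40920 = 202 m/s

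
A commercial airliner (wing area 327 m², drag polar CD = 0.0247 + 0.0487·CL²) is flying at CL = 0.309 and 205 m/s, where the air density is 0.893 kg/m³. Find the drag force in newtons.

CD = 0.0247 + 0.0487 × 0.309² = 0.02935
D = ½ρv²S·CD = ½ × 0.893 × 205² × 327 × 0.02935 = 1.8×10^5 N

D = 1.8×10^5 N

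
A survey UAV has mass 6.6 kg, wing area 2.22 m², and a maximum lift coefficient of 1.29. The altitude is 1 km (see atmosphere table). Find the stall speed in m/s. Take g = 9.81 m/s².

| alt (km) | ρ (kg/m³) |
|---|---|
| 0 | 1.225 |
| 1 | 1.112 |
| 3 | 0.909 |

V_stall = 6.38 m/s

At 1 km, from the table: ρ = 1.112 kg/m³.
Weight W = mg = 6.6 × 9.81 = 64.75 N.
From L = ½ρV²S·CL,max = W: V_stall = √(2W/(ρSCL,max)) = √(2·64.75/(1.112·2.22·1.29))
V_stall = √40.66 = 6.38 m/s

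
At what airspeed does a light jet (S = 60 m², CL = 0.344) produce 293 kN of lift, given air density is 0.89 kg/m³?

L = ½ρv²S·CL ⇒ v = √(2L/(ρ·S·CL))
v = √(2 × 2.93×10^5 / (0.89 × 60 × 0.344)) = √31900 = 179 m/s

v = 179 m/s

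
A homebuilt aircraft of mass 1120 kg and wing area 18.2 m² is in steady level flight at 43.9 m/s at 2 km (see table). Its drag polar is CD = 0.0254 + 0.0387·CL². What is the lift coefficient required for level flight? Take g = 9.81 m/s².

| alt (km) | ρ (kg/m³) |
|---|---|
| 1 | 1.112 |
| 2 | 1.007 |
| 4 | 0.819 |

CL = 0.622

At 2 km, from the table: ρ = 1.007 kg/m³.
Level flight ⇒ L = W = m·g = 1120 × 9.81 = 10987 N.
Dynamic pressure q = 0.5 × 1.007 × 43.9² = 970.4 Pa.
CL = W/(q·S) = 10987 / (970.4 × 18.2) = 0.6221.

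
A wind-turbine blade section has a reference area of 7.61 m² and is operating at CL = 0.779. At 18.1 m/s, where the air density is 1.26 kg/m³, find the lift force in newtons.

L = 1220 N

Dynamic pressure q = ½ρv² = ½ × 1.26 × 18.1² = 206.4 Pa.
L = q·S·CL = 206.4 × 7.61 × 0.779 = 1220 N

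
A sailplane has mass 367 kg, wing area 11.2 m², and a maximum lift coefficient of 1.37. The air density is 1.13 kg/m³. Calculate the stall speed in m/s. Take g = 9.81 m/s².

At stall, lift equals weight: L = W = m·g = 367 × 9.81 = 3600 N.
V_stall = √(2W/(ρ·S·CL,max)) = √(2 × 3600 / (1.13 × 11.2 × 1.37))
V_stall = √415.3 = 20.4 m/s

V_stall = 20.4 m/s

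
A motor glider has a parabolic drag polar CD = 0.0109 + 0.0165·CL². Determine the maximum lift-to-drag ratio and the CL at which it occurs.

For CD = CD0 + K·CL², (L/D)max occurs at CL* = √(CD0/K) and equals 1/(2√(K·CD0)).
(L/D)max = 1/(2√(0.0165 × 0.0109)) = 1/(2 × 0.01341) = 37.3
CL* = √(0.0109/0.0165) = 0.813

(L/D)max = 37.3, at CL = 0.813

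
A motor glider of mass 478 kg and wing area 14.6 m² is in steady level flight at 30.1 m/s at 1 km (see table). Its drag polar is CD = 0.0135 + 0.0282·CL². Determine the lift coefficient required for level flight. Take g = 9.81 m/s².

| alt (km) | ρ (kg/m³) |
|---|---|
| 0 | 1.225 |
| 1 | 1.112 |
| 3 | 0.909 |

At 1 km, from the table: ρ = 1.112 kg/m³.
In steady level flight, lift balances weight: W = mg = 478 × 9.81 = 4689.2 N.
q = ½ρv² = ½ × 1.112 × 30.1² = 503.7 Pa.
CL = 2W/(ρv²S) = 2×4689.2/(1.112×30.1²×14.6) = 0.6376.

CL = 0.638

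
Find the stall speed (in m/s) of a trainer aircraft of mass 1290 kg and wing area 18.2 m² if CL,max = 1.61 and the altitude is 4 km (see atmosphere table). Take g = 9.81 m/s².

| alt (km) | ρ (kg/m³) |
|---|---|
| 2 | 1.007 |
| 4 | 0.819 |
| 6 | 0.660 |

V_stall = 32.5 m/s

At 4 km, from the table: ρ = 0.819 kg/m³.
Stall occurs when L = W at CL,max. W = mg = 1290 × 9.81 = 12650 N.
From L = ½ρV²S·CL,max = W: V_stall = √(2W/(ρSCL,max)) = √(2·12650/(0.819·18.2·1.61))
V_stall = √1055 = 32.5 m/s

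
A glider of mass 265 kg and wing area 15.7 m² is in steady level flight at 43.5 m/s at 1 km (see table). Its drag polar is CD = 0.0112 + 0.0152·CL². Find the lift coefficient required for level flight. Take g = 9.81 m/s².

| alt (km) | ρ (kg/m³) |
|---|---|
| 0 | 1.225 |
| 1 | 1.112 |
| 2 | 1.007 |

CL = 0.157

At 1 km, from the table: ρ = 1.112 kg/m³.
Level flight ⇒ L = W = m·g = 265 × 9.81 = 2599.7 N.
Dynamic pressure q = 0.5 × 1.112 × 43.5² = 1052 Pa.
CL = W/(q·S) = 2599.7 / (1052 × 15.7) = 0.1574.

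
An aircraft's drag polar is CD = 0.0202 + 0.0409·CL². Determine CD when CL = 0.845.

CD = 0.0202 + 0.0409 × 0.845² = 0.0202 + 0.0292 = 0.0494

CD = 0.0494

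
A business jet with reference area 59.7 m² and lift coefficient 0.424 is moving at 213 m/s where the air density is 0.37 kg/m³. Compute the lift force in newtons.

L = 2.12×10^5 N

Dynamic pressure q = ½ρv² = ½ × 0.37 × 213² = 8393 Pa.
L = q·S·CL = 8393 × 59.7 × 0.424 = 2.12×10^5 N ≈ 212 kN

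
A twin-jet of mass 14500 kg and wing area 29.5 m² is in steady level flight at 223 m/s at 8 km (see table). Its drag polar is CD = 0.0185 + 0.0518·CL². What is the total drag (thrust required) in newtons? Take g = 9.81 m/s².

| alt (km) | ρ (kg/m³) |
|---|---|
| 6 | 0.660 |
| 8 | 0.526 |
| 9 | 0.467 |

D = 9850 N

At 8 km, from the table: ρ = 0.526 kg/m³.
Level flight ⇒ L = W = m·g = 14500 × 9.81 = 1.4224×10^5 N.
q = ½ρv² = ½ × 0.526 × 223² = 13080 Pa.
CL = 2W/(ρv²S) = 2×1.4224×10^5/(0.526×223²×29.5) = 0.3687.
CD = 0.0185 + 0.0518 × 0.3687² = 0.02554.
D = q·S·CD = 13080 × 29.5 × 0.02554 = 9854 N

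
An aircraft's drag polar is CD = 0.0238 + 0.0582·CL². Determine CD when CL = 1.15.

CD = 0.0238 + 0.0582 × 1.15² = 0.0238 + 0.07697 = 0.101

CD = 0.101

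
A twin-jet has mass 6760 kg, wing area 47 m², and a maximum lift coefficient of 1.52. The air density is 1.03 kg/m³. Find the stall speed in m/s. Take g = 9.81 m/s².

At stall, lift equals weight: L = W = m·g = 6760 × 9.81 = 66320 N.
From L = ½ρV²S·CL,max = W: V_stall = √(2W/(ρSCL,max)) = √(2·66320/(1.03·47·1.52))
V_stall = √1802 = 42.5 m/s

V_stall = 42.5 m/s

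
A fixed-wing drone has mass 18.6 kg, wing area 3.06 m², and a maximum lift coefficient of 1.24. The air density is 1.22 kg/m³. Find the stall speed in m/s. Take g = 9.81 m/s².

V_stall = 8.88 m/s

Weight W = mg = 18.6 × 9.81 = 182.5 N.
From L = ½ρV²S·CL,max = W: V_stall = √(2W/(ρSCL,max)) = √(2·182.5/(1.22·3.06·1.24))
V_stall = √78.83 = 8.88 m/s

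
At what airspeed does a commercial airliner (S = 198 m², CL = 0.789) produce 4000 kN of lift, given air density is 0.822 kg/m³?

L = ½ρv²S·CL ⇒ v = √(2L/(ρ·S·CL))
v = √(2 × 4×10^6 / (0.822 × 198 × 0.789)) = √62300 = 250 m/s

v = 250 m/s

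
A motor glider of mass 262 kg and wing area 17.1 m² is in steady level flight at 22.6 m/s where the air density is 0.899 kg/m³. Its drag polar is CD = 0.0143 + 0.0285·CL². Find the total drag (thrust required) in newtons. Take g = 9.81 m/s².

D = 104 N

Weight W = mg = 262 × 9.81 = 2570.2 N; in level flight L = W.
q = ½ρv² = ½ × 0.899 × 22.6² = 229.6 Pa.
CL = W/(q·S) = 2570.2 / (229.6 × 17.1) = 0.6547.
CD = 0.0143 + 0.0285 × 0.6547² = 0.02652.
D = q·S·CD = 229.6 × 17.1 × 0.02652 = 104.1 N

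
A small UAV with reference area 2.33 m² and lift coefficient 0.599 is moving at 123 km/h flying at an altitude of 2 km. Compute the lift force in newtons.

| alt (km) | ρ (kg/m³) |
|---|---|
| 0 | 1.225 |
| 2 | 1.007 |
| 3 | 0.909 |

At 2 km, from the table: ρ = 1.007 kg/m³.
Convert speed: v = 123 km/h ÷ 3.6 = 34.17 m/s.
Dynamic pressure q = ½ρv² = ½ × 1.007 × 34.17² = 587.8 Pa.
L = q·S·CL = 587.8 × 2.33 × 0.599 = 820 N

L = 820 N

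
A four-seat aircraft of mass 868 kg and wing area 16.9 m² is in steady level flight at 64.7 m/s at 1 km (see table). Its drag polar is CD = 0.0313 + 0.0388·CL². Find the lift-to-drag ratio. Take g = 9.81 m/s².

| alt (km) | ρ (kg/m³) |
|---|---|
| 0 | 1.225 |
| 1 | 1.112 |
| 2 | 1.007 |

L/D = 6.54

At 1 km, from the table: ρ = 1.112 kg/m³.
In steady level flight, lift balances weight: W = mg = 868 × 9.81 = 8515.1 N.
q = ½ρv² = ½ × 1.112 × 64.7² = 2327 Pa.
Required CL = L/(qS) = 8515.1/(2327·16.9) = 0.2165.
CD = 0.0313 + 0.0388 × 0.2165² = 0.03312.
L/D = CL/CD = 0.2165 / 0.03312 = 6.54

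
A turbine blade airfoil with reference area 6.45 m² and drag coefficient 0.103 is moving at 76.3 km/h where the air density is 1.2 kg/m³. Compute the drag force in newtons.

Convert speed: v = 76.3 km/h ÷ 3.6 = 21.19 m/s.
Dynamic pressure q = ½ρv² = ½ × 1.2 × 21.19² = 269.5 Pa.
D = q·S·CD = 269.5 × 6.45 × 0.103 = 179 N

D = 179 N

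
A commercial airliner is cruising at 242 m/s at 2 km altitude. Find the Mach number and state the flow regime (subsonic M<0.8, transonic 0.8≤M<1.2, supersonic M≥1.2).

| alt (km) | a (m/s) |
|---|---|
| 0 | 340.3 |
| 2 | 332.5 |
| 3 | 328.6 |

At 2 km, from the table: a = 332.5 m/s.
M = v/a = 242 / 332.5 = 0.728
M = 0.728 → subsonic.

M = 0.728 (subsonic)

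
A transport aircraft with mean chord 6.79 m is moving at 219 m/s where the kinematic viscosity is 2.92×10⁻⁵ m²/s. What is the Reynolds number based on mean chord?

Re = v·c/ν = 219 × 6.79 / (2.92×10⁻⁵) = 5.09×10^7

Re = 5.09×10^7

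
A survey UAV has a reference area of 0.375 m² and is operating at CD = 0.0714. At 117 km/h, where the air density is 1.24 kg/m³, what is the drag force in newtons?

D = 17.5 N

Convert speed: v = 117 km/h ÷ 3.6 = 32.5 m/s.
Dynamic pressure q = ½ρv² = ½ × 1.24 × 32.5² = 654.9 Pa.
D = q·S·CD = 654.9 × 0.375 × 0.0714 = 17.5 N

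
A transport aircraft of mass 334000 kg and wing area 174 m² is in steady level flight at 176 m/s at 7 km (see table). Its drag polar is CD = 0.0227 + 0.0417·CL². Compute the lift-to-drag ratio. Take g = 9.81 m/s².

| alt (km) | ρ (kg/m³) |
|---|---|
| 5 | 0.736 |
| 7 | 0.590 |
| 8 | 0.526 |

L/D = 10.3

At 7 km, from the table: ρ = 0.590 kg/m³.
In steady level flight, lift balances weight: W = mg = 334000 × 9.81 = 3.2765×10^6 N.
Dynamic pressure q = 0.5 × 0.59 × 176² = 9138 Pa.
Required CL = L/(qS) = 3.2765×10^6/(9138·174) = 2.061.
CD = 0.0227 + 0.0417 × 2.061² = 0.1998.
L/D = CL/CD = 2.061 / 0.1998 = 10.3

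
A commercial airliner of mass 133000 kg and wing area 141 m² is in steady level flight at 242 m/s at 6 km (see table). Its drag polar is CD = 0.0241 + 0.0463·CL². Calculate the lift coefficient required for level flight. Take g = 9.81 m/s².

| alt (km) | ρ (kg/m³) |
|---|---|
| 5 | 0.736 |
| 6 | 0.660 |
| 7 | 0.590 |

CL = 0.479

At 6 km, from the table: ρ = 0.660 kg/m³.
Level flight ⇒ L = W = m·g = 133000 × 9.81 = 1.3047×10^6 N.
Dynamic pressure q = 0.5 × 0.66 × 242² = 19330 Pa.
Required CL = L/(qS) = 1.3047×10^6/(19330·141) = 0.4788.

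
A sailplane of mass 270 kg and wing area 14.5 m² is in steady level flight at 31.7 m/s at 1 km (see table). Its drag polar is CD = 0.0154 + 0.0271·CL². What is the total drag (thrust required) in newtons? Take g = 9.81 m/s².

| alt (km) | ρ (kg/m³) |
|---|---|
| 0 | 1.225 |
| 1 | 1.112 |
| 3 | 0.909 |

D = 148 N

At 1 km, from the table: ρ = 1.112 kg/m³.
Level flight ⇒ L = W = m·g = 270 × 9.81 = 2648.7 N.
Dynamic pressure q = 0.5 × 1.112 × 31.7² = 558.7 Pa.
CL = W/(q·S) = 2648.7 / (558.7 × 14.5) = 0.3269.
CD = 0.0154 + 0.0271 × 0.3269² = 0.0183.
D = q·S·CD = 558.7 × 14.5 × 0.0183 = 148.2 N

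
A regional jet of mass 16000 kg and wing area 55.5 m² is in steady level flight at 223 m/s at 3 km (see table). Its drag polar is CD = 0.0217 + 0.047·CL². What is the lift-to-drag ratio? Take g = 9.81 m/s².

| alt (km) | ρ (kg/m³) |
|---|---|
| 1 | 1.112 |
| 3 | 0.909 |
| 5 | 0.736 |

At 3 km, from the table: ρ = 0.909 kg/m³.
Weight W = mg = 16000 × 9.81 = 1.5696×10^5 N; in level flight L = W.
q = ½ρv² = ½ × 0.909 × 223² = 22600 Pa.
CL = W/(q·S) = 1.5696×10^5 / (22600 × 55.5) = 0.1251.
CD = 0.0217 + 0.047 × 0.1251² = 0.02244.
L/D = CL/CD = 0.1251 / 0.02244 = 5.58

L/D = 5.58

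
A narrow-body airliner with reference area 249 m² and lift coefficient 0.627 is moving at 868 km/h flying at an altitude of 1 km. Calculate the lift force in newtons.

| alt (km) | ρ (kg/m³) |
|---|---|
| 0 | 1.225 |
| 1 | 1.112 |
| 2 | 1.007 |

At 1 km, from the table: ρ = 1.112 kg/m³.
Convert speed: v = 868 km/h ÷ 3.6 = 241.1 m/s.
L = ½ρv²S·CL = ½ × 1.112 × 241.1² × 249 × 0.627 = 5.05×10^6 N ≈ 5050 kN

L = 5.05×10^6 N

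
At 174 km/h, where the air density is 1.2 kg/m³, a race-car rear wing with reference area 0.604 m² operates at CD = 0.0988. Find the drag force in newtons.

Convert speed: v = 174 km/h ÷ 3.6 = 48.33 m/s.
D = ½ρv²S·CD = ½ × 1.2 × 48.33² × 0.604 × 0.0988 = 83.6 N

D = 83.6 N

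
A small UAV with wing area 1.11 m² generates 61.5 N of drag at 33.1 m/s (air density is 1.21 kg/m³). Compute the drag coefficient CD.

CD = 0.0836

From D = ½ρv²S·CD, rearranging gives CD = 2D/(ρv²S).
CD = 2 × 61.5 / (1.21 × 33.1² × 1.11) = 0.0836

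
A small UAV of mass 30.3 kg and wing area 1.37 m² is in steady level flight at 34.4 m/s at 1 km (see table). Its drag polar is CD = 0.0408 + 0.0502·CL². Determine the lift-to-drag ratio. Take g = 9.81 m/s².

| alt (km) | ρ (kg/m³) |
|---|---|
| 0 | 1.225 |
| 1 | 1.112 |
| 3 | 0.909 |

At 1 km, from the table: ρ = 1.112 kg/m³.
In steady level flight, lift balances weight: W = mg = 30.3 × 9.81 = 297.24 N.
Dynamic pressure q = 0.5 × 1.112 × 34.4² = 657.9 Pa.
CL = 2W/(ρv²S) = 2×297.24/(1.112×34.4²×1.37) = 0.3298.
CD = 0.0408 + 0.0502 × 0.3298² = 0.04626.
L/D = CL/CD = 0.3298 / 0.04626 = 7.13

L/D = 7.13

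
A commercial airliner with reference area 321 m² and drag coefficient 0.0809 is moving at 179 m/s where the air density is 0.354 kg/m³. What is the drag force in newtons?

D = ½ρv²S·CD = ½ × 0.354 × 179² × 321 × 0.0809 = 1.47×10^5 N ≈ 147 kN

D = 1.47×10^5 N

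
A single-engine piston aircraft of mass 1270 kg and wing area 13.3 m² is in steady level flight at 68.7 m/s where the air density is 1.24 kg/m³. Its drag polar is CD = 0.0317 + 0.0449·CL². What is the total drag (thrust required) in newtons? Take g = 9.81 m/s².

D = 1410 N

Level flight ⇒ L = W = m·g = 1270 × 9.81 = 12459 N.
Dynamic pressure q = 0.5 × 1.24 × 68.7² = 2926 Pa.
CL = W/(q·S) = 12459 / (2926 × 13.3) = 0.3201.
CD = 0.0317 + 0.0449 × 0.3201² = 0.0363.
D = q·S·CD = 2926 × 13.3 × 0.0363 = 1413 N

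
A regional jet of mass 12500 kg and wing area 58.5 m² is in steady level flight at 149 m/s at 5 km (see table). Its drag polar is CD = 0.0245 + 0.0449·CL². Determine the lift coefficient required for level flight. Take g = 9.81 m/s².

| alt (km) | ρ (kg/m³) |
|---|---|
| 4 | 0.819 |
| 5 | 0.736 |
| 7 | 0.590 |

At 5 km, from the table: ρ = 0.736 kg/m³.
Level flight ⇒ L = W = m·g = 12500 × 9.81 = 1.2262×10^5 N.
q = ½ρv² = ½ × 0.736 × 149² = 8170 Pa.
Required CL = L/(qS) = 1.2262×10^5/(8170·58.5) = 0.2566.

CL = 0.257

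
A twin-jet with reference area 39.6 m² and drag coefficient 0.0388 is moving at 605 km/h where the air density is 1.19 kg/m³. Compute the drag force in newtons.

D = 25800 N

Convert speed: v = 605 km/h ÷ 3.6 = 168.1 m/s.
Dynamic pressure q = ½ρv² = ½ × 1.19 × 168.1² = 16800 Pa.
D = q·S·CD = 16800 × 39.6 × 0.0388 = 25800 N ≈ 25.8 kN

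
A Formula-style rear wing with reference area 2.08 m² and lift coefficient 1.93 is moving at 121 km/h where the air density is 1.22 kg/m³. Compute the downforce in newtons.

Convert speed: v = 121 km/h ÷ 3.6 = 33.61 m/s.
Dynamic pressure q = ½ρv² = ½ × 1.22 × 33.61² = 689.1 Pa.
L = q·S·CL = 689.1 × 2.08 × 1.93 = 2770 N

L = 2770 N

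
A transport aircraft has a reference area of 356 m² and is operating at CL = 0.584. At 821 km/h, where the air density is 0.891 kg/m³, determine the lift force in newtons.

L = 4.82×10^6 N

Convert speed: v = 821 km/h ÷ 3.6 = 228.1 m/s.
Dynamic pressure q = ½ρv² = ½ × 0.891 × 228.1² = 23170 Pa.
L = q·S·CL = 23170 × 356 × 0.584 = 4.82×10^6 N ≈ 4820 kN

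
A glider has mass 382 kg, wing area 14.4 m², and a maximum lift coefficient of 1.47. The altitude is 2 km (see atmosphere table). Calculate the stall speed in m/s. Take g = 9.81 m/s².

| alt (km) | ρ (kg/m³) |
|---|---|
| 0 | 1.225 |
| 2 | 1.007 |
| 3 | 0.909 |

At 2 km, from the table: ρ = 1.007 kg/m³.
At stall, lift equals weight: L = W = m·g = 382 × 9.81 = 3747 N.
From L = ½ρV²S·CL,max = W: V_stall = √(2W/(ρSCL,max)) = √(2·3747/(1.007·14.4·1.47))
V_stall = √351.6 = 18.8 m/s

V_stall = 18.8 m/s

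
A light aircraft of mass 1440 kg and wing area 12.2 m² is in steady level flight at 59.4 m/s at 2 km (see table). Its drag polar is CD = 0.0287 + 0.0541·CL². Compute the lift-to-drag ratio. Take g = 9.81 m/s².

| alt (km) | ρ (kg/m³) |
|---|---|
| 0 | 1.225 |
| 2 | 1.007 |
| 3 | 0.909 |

At 2 km, from the table: ρ = 1.007 kg/m³.
Weight W = mg = 1440 × 9.81 = 14126 N; in level flight L = W.
q = ½ρv² = ½ × 1.007 × 59.4² = 1777 Pa.
Required CL = L/(qS) = 14126/(1777·12.2) = 0.6518.
CD = 0.0287 + 0.0541 × 0.6518² = 0.05168.
L/D = CL/CD = 0.6518 / 0.05168 = 12.6

L/D = 12.6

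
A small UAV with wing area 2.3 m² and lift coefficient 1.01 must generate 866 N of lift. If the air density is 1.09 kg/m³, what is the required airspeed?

L = ½ρv²S·CL ⇒ v = √(2L/(ρ·S·CL))
v = √(2 × 866 / (1.09 × 2.3 × 1.01)) = √684 = 26.2 m/s

v = 26.2 m/s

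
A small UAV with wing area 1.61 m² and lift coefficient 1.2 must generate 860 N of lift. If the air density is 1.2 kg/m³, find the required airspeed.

v = 27.2 m/s

L = ½ρv²S·CL ⇒ v = √(2L/(ρ·S·CL))
v = √(2 × 860 / (1.2 × 1.61 × 1.2)) = √741.9 = 27.2 m/s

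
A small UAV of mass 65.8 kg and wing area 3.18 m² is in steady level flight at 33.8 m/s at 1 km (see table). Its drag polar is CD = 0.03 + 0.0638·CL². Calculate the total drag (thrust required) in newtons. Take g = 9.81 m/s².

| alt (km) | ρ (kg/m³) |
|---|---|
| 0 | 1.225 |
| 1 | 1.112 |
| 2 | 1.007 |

D = 73.8 N

At 1 km, from the table: ρ = 1.112 kg/m³.
Level flight ⇒ L = W = m·g = 65.8 × 9.81 = 645.5 N.
Dynamic pressure q = 0.5 × 1.112 × 33.8² = 635.2 Pa.
CL = 2W/(ρv²S) = 2×645.5/(1.112×33.8²×3.18) = 0.3196.
CD = 0.03 + 0.0638 × 0.3196² = 0.03652.
D = q·S·CD = 635.2 × 3.18 × 0.03652 = 73.76 N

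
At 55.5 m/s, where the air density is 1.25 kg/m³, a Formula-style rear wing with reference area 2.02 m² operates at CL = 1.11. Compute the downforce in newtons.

L = 4320 N

Dynamic pressure q = ½ρv² = ½ × 1.25 × 55.5² = 1925 Pa.
L = q·S·CL = 1925 × 2.02 × 1.11 = 4320 N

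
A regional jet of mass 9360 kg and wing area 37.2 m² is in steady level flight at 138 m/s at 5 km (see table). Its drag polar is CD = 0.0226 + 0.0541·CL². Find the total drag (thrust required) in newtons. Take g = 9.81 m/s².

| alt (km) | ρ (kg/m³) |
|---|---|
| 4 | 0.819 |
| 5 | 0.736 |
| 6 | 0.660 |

At 5 km, from the table: ρ = 0.736 kg/m³.
In steady level flight, lift balances weight: W = mg = 9360 × 9.81 = 91822 N.
q = ½ρv² = ½ × 0.736 × 138² = 7008 Pa.
Required CL = L/(qS) = 91822/(7008·37.2) = 0.3522.
CD = 0.0226 + 0.0541 × 0.3522² = 0.02931.
D = q·S·CD = 7008 × 37.2 × 0.02931 = 7642 N

D = 7640 N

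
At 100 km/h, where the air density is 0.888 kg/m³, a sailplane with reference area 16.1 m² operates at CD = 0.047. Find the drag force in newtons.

Convert speed: v = 100 km/h ÷ 3.6 = 27.78 m/s.
D = ½ρv²S·CD = ½ × 0.888 × 27.78² × 16.1 × 0.047 = 259 N

D = 259 N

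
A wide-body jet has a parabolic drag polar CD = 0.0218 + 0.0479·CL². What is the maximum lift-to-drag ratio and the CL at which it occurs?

For CD = CD0 + K·CL², (L/D)max occurs at CL* = √(CD0/K) and equals 1/(2√(K·CD0)).
(L/D)max = 1/(2√(0.0479 × 0.0218)) = 1/(2 × 0.03231) = 15.5
CL* = √(0.0218/0.0479) = 0.675

(L/D)max = 15.5, at CL = 0.675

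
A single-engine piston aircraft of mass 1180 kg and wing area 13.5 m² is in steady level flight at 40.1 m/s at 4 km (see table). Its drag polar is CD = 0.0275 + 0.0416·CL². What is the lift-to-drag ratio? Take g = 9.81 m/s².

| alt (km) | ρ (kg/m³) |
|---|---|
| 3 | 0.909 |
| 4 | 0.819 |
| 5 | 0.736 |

At 4 km, from the table: ρ = 0.819 kg/m³.
Level flight ⇒ L = W = m·g = 1180 × 9.81 = 11576 N.
q = ½ρv² = ½ × 0.819 × 40.1² = 658.5 Pa.
Required CL = L/(qS) = 11576/(658.5·13.5) = 1.302.
CD = 0.0275 + 0.0416 × 1.302² = 0.09804.
L/D = CL/CD = 1.302 / 0.09804 = 13.3

L/D = 13.3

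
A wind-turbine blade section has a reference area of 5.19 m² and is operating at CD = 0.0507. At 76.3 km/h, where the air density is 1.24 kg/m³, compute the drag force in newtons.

D = 73.3 N

Convert speed: v = 76.3 km/h ÷ 3.6 = 21.19 m/s.
Dynamic pressure q = ½ρv² = ½ × 1.24 × 21.19² = 278.5 Pa.
D = q·S·CD = 278.5 × 5.19 × 0.0507 = 73.3 N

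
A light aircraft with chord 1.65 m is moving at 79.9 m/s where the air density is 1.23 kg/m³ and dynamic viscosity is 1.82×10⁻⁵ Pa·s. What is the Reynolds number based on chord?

Re = ρ·v·c/μ = 1.23 × 79.9 × 1.65 / (1.82×10⁻⁵) = 8.91×10^6

Re = 8.91×10^6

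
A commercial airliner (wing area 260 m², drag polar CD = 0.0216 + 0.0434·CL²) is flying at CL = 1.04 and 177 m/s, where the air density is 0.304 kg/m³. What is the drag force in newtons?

D = 84900 N

CD = 0.0216 + 0.0434 × 1.04² = 0.06854
D = ½ρv²S·CD = ½ × 0.304 × 177² × 260 × 0.06854 = 84900 N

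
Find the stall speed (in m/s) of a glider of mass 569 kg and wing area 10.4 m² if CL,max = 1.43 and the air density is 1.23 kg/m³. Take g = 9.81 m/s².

At stall, lift equals weight: L = W = m·g = 569 × 9.81 = 5582 N.
From L = ½ρV²S·CL,max = W: V_stall = √(2W/(ρSCL,max)) = √(2·5582/(1.23·10.4·1.43))
V_stall = √610.3 = 24.7 m/s

V_stall = 24.7 m/s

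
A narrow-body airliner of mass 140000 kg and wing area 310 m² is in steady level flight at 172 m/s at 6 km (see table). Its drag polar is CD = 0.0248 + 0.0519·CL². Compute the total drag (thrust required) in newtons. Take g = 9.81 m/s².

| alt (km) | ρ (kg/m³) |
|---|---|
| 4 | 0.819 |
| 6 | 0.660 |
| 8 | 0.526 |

At 6 km, from the table: ρ = 0.660 kg/m³.
Weight W = mg = 140000 × 9.81 = 1.3734×10^6 N; in level flight L = W.
Dynamic pressure q = 0.5 × 0.66 × 172² = 9763 Pa.
CL = W/(q·S) = 1.3734×10^6 / (9763 × 310) = 0.4538.
CD = 0.0248 + 0.0519 × 0.4538² = 0.03549.
D = q·S·CD = 9763 × 310 × 0.03549 = 1.074×10^5 N

D = 1.07×10^5 N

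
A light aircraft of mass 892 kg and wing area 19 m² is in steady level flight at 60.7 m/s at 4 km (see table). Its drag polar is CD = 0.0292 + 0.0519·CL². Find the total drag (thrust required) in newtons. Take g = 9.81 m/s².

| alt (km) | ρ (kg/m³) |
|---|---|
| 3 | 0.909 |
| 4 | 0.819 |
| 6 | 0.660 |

At 4 km, from the table: ρ = 0.819 kg/m³.
Level flight ⇒ L = W = m·g = 892 × 9.81 = 8750.5 N.
Dynamic pressure q = 0.5 × 0.819 × 60.7² = 1509 Pa.
Required CL = L/(qS) = 8750.5/(1509·19) = 0.3052.
CD = 0.0292 + 0.0519 × 0.3052² = 0.03404.
D = q·S·CD = 1509 × 19 × 0.03404 = 975.7 N

D = 976 N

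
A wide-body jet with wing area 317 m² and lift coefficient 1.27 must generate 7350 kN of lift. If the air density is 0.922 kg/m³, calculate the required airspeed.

L = ½ρv²S·CL ⇒ v = √(2L/(ρ·S·CL))
v = √(2 × 7.35×10^6 / (0.922 × 317 × 1.27)) = √39600 = 199 m/s

v = 199 m/s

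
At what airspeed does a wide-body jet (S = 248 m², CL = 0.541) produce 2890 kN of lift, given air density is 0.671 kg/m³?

L = ½ρv²S·CL ⇒ v = √(2L/(ρ·S·CL))
v = √(2 × 2.89×10^6 / (0.671 × 248 × 0.541)) = √64200 = 253 m/s

v = 253 m/s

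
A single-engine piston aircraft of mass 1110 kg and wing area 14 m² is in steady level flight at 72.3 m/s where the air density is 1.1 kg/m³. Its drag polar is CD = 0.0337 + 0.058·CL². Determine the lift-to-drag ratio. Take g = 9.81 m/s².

L/D = 7.13

Level flight ⇒ L = W = m·g = 1110 × 9.81 = 10889 N.
Dynamic pressure q = 0.5 × 1.1 × 72.3² = 2875 Pa.
CL = 2W/(ρv²S) = 2×10889/(1.1×72.3²×14) = 0.2705.
CD = 0.0337 + 0.058 × 0.2705² = 0.03794.
L/D = CL/CD = 0.2705 / 0.03794 = 7.13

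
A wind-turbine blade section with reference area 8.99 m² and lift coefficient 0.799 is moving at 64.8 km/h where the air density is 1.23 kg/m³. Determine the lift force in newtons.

L = 1430 N

Convert speed: v = 64.8 km/h ÷ 3.6 = 18 m/s.
Dynamic pressure q = ½ρv² = ½ × 1.23 × 18² = 199.3 Pa.
L = q·S·CL = 199.3 × 8.99 × 0.799 = 1430 N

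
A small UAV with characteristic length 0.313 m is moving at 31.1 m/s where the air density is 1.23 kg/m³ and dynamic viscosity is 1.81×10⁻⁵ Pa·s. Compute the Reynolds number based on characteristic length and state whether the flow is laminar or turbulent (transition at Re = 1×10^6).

Re = ρ·v·c/μ = 1.23 × 31.1 × 0.313 / (1.81×10⁻⁵) = 6.62×10^5
Since 6.62×10^5 < 1×10^6, the flow is laminar.

Re = 6.62×10^5 (laminar)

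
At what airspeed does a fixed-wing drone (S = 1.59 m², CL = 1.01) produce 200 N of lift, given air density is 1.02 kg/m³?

v = 15.6 m/s

L = ½ρv²S·CL ⇒ v = √(2L/(ρ·S·CL))
v = √(2 × 200 / (1.02 × 1.59 × 1.01)) = √244.2 = 15.6 m/s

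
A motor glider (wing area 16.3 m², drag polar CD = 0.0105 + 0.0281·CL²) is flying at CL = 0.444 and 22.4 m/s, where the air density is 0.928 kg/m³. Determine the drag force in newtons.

D = 60.9 N

CD = 0.0105 + 0.0281 × 0.444² = 0.01604
D = ½ρv²S·CD = ½ × 0.928 × 22.4² × 16.3 × 0.01604 = 60.9 N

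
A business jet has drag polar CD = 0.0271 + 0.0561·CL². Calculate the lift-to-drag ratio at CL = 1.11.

CD = 0.0271 + 0.0561 × 1.11² = 0.09622
L/D = CL/CD = 1.11 / 0.09622 = 11.5

L/D = 11.5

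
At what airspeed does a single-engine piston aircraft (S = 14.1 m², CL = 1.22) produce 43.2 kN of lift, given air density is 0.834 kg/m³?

L = ½ρv²S·CL ⇒ v = √(2L/(ρ·S·CL))
v = √(2 × 43200 / (0.834 × 14.1 × 1.22)) = √6022 = 77.6 m/s

v = 77.6 m/s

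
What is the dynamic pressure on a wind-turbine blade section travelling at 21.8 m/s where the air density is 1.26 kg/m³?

q = 299 Pa

q = ½ρv² = ½ × 1.26 × 21.8² = 299 Pa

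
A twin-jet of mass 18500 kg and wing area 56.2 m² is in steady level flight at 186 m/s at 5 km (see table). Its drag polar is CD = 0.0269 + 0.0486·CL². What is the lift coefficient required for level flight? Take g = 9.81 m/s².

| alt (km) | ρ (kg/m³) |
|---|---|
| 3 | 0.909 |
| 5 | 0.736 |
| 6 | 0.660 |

At 5 km, from the table: ρ = 0.736 kg/m³.
Weight W = mg = 18500 × 9.81 = 1.8148×10^5 N; in level flight L = W.
Dynamic pressure q = 0.5 × 0.736 × 186² = 12730 Pa.
Required CL = L/(qS) = 1.8148×10^5/(12730·56.2) = 0.2536.

CL = 0.254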